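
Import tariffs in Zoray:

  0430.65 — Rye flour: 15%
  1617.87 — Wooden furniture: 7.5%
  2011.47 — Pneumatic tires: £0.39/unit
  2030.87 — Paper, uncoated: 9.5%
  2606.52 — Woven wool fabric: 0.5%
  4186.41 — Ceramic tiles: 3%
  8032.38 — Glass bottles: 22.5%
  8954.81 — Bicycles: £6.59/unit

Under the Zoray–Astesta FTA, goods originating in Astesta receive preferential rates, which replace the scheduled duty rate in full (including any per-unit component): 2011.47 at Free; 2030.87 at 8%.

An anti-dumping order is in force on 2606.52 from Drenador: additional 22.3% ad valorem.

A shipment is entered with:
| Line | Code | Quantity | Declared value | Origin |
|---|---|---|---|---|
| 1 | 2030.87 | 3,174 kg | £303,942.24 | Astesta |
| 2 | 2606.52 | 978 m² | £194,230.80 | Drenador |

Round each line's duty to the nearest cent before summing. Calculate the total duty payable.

£68,600.00

Line 1 (2030.87, Astesta, 3,174 kg, £303,942.24):
Base rate for 2030.87 is 9.5%.
Origin Astesta qualifies under the Zoray–Astesta agreement and 2030.87 is covered: preferential rate 8% applies instead.
Duty = £303,942.24 × 8% = £24,315.38.
Line 2 (2606.52, Drenador, 978 m², £194,230.80):
Base rate for 2606.52 is 0.5%.
Additional duty on 2606.52 from Drenador: +22.3%. Applied ad valorem rate: 0.5% + 22.3% = 22.8%.
Duty = £194,230.80 × 22.8% = £44,284.62.
Total = £24,315.38 + £44,284.62 = £68,600.00.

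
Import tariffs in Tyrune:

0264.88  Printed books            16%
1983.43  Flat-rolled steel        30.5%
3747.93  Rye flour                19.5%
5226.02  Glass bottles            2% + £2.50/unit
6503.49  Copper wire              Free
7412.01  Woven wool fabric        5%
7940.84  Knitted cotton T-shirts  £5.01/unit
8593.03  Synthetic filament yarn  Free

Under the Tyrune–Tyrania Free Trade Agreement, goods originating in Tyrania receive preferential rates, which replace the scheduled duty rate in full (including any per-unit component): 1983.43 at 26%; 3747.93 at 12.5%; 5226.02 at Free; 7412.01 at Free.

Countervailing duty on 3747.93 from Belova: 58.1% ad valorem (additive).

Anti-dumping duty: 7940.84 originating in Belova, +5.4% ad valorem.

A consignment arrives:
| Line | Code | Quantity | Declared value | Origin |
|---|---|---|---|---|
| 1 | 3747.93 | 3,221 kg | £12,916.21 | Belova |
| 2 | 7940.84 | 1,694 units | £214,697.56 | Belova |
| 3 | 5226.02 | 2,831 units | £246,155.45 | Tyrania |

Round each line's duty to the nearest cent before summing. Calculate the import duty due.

Line 1 (3747.93, Belova, 3,221 kg, £12,916.21):
Base rate for 3747.93 is 19.5%.
3747.93 has an FTA preferential rate, but origin Belova is not Tyrania; base rate stands.
Additional duty on 3747.93 from Belova: +58.1%. Applied ad valorem rate: 19.5% + 58.1% = 77.6%.
Duty = £12,916.21 × 77.6% = £10,022.98.
Line 2 (7940.84, Belova, 1,694 units, £214,697.56):
Base rate for 7940.84 is £5.01/unit.
Additional duty on 7940.84 from Belova: +5.4% ad valorem. Applied ad valorem rate = 5.4%.
Duty = £214,697.56 × 5.4% + 1,694 × £5.01 = £20,080.61.
Line 3 (5226.02, Tyrania, 2,831 units, £246,155.45):
Base rate for 5226.02 is 2% + £2.50/unit.
Origin Tyrania qualifies under the Tyrune–Tyrania agreement and 5226.02 is covered: preferential rate Free applies instead.
Duty = £246,155.45 × 0% = £0.00.
Total = £10,022.98 + £20,080.61 + £0.00 = £30,103.59.

£30,103.59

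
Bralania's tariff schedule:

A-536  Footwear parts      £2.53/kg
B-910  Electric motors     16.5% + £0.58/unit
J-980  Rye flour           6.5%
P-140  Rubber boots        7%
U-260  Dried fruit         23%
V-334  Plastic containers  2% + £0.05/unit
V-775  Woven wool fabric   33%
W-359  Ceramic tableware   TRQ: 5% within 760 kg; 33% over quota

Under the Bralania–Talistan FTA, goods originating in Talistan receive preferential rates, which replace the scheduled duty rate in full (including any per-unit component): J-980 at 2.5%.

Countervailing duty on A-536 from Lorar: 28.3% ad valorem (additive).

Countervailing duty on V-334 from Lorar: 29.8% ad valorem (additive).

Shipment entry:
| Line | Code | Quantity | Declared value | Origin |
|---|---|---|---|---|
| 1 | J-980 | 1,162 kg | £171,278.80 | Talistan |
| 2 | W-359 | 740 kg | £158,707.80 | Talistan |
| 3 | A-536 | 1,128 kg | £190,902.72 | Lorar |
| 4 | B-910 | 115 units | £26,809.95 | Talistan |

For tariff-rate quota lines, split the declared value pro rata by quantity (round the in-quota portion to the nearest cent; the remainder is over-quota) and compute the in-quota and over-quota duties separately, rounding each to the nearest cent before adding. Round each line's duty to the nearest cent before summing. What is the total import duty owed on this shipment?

Line 1 (J-980, Talistan, 1,162 kg, £171,278.80):
Base rate for J-980 is 6.5%.
Origin Talistan qualifies under the Bralania–Talistan agreement and J-980 is covered: preferential rate 2.5% applies instead.
Duty = £171,278.80 × 2.5% = £4,281.97.
Line 2 (W-359, Talistan, 740 kg, £158,707.80):
Code W-359 is under a tariff-rate quota (threshold 760 kg). Quantity 740 kg is within the quota, so the in-quota rate 5% applies to the full value.
Duty = £158,707.80 × 5% = £7,935.39.
Line 3 (A-536, Lorar, 1,128 kg, £190,902.72):
Base rate for A-536 is £2.53/kg.
Additional duty on A-536 from Lorar: +28.3% ad valorem. Applied ad valorem rate = 28.3%.
Duty = £190,902.72 × 28.3% + 1,128 × £2.53 = £56,879.31.
Line 4 (B-910, Talistan, 115 units, £26,809.95):
Base rate for B-910 is 16.5% + £0.58/unit.
Origin Talistan is the FTA partner but B-910 is not on the preference list; base rate stands.
Duty = £26,809.95 × 16.5% + 115 × £0.58 = £4,490.34.
Total = £4,281.97 + £7,935.39 + £56,879.31 + £4,490.34 = £73,587.01.

£73,587.01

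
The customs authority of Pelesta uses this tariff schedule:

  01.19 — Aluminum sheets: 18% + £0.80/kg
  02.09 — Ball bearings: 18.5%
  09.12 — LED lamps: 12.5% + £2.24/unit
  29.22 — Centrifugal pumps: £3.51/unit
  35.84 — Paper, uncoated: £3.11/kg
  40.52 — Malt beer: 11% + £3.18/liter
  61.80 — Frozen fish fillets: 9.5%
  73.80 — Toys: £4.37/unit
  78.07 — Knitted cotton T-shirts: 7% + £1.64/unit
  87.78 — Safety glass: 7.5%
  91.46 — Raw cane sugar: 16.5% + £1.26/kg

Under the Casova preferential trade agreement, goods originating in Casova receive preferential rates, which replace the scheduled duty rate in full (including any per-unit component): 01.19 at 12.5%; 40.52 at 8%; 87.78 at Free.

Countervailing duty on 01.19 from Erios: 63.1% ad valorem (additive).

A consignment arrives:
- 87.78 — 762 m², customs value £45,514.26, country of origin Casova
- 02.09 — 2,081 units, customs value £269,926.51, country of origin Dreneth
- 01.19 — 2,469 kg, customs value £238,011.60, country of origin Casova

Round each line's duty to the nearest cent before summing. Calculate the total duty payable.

Line 1 (87.78, Casova, 762 m², £45,514.26):
Base rate for 87.78 is 7.5%.
Origin Casova qualifies under the Pelesta–Casova agreement and 87.78 is covered: preferential rate Free applies instead.
Duty = £45,514.26 × 0% = £0.00.
Line 2 (02.09, Dreneth, 2,081 units, £269,926.51):
Base rate for 02.09 is 18.5%.
Duty = £269,926.51 × 18.5% = £49,936.40.
Line 3 (01.19, Casova, 2,469 kg, £238,011.60):
Base rate for 01.19 is 18% + £0.80/kg.
Origin Casova qualifies under the Pelesta–Casova agreement and 01.19 is covered: preferential rate 12.5% applies instead.
The additional-duty order on 01.19 targets Erios, not Casova; it does not apply.
Duty = £238,011.60 × 12.5% = £29,751.45.
Total = £0.00 + £49,936.40 + £29,751.45 = £79,687.85.

£79,687.85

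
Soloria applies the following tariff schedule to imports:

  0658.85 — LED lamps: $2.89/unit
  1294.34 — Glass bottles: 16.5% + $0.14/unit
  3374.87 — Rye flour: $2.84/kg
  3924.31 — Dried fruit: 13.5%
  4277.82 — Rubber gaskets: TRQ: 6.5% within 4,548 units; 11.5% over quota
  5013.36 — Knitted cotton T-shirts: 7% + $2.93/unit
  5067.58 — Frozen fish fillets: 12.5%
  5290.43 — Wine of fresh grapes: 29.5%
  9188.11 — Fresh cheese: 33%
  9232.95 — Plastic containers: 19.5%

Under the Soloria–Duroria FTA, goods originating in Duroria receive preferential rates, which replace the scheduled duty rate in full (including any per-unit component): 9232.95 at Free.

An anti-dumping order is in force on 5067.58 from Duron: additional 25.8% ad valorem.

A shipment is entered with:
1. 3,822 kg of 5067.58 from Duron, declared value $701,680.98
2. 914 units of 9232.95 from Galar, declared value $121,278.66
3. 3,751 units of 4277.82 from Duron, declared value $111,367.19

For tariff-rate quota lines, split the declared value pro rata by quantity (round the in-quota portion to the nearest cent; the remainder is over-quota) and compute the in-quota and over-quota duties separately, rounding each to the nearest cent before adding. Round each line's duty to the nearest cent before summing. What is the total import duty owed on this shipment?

$299,632.03

Line 1 (5067.58, Duron, 3,822 kg, $701,680.98):
Base rate for 5067.58 is 12.5%.
Additional duty on 5067.58 from Duron: +25.8%. Applied ad valorem rate: 12.5% + 25.8% = 38.3%.
Duty = $701,680.98 × 38.3% = $268,743.82.
Line 2 (9232.95, Galar, 914 units, $121,278.66):
Base rate for 9232.95 is 19.5%.
9232.95 has an FTA preferential rate, but origin Galar is not Duroria; base rate stands.
Duty = $121,278.66 × 19.5% = $23,649.34.
Line 3 (4277.82, Duron, 3,751 units, $111,367.19):
Code 4277.82 is under a tariff-rate quota (threshold 4,548 units). Quantity 3,751 units is within the quota, so the in-quota rate 6.5% applies to the full value.
Duty = $111,367.19 × 6.5% = $7,238.87.
Total = $268,743.82 + $23,649.34 + $7,238.87 = $299,632.03.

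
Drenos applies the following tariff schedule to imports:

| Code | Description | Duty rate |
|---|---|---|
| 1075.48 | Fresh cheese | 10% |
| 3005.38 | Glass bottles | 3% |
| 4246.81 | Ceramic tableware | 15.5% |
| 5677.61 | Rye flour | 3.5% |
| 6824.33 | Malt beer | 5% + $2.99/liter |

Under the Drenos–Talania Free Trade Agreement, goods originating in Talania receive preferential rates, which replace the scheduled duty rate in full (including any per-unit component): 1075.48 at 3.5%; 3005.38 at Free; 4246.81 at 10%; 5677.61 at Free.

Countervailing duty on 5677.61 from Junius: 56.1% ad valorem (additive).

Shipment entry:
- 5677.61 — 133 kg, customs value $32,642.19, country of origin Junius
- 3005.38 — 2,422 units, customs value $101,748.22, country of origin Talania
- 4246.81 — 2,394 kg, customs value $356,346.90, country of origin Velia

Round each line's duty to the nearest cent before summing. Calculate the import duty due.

$74,688.52

Line 1 (5677.61, Junius, 133 kg, $32,642.19):
Base rate for 5677.61 is 3.5%.
5677.61 has an FTA preferential rate, but origin Junius is not Talania; base rate stands.
Additional duty on 5677.61 from Junius: +56.1%. Applied ad valorem rate: 3.5% + 56.1% = 59.6%.
Duty = $32,642.19 × 59.6% = $19,454.75.
Line 2 (3005.38, Talania, 2,422 units, $101,748.22):
Base rate for 3005.38 is 3%.
Origin Talania qualifies under the Drenos–Talania agreement and 3005.38 is covered: preferential rate Free applies instead.
Duty = $101,748.22 × 0% = $0.00.
Line 3 (4246.81, Velia, 2,394 kg, $356,346.90):
Base rate for 4246.81 is 15.5%.
4246.81 has an FTA preferential rate, but origin Velia is not Talania; base rate stands.
Duty = $356,346.90 × 15.5% = $55,233.77.
Total = $19,454.75 + $0.00 + $55,233.77 = $74,688.52.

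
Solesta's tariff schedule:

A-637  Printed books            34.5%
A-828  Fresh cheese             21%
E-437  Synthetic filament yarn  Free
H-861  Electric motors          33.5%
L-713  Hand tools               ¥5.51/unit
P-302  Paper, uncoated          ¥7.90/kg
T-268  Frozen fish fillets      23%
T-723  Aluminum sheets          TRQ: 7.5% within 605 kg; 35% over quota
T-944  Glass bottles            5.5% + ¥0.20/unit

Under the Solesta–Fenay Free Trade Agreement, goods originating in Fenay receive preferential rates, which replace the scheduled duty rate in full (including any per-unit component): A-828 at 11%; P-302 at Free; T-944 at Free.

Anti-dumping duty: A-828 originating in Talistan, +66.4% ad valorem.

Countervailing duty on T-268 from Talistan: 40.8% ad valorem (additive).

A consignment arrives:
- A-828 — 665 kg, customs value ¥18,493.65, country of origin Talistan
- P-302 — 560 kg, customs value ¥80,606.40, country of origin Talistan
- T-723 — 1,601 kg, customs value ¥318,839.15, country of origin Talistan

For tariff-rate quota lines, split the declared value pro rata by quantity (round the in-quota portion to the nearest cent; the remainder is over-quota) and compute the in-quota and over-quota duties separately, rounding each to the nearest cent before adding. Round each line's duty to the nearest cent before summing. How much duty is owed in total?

¥99,047.57

Line 1 (A-828, Talistan, 665 kg, ¥18,493.65):
Base rate for A-828 is 21%.
A-828 has an FTA preferential rate, but origin Talistan is not Fenay; base rate stands.
Additional duty on A-828 from Talistan: +66.4%. Applied ad valorem rate: 21% + 66.4% = 87.4%.
Duty = ¥18,493.65 × 87.4% = ¥16,163.45.
Line 2 (P-302, Talistan, 560 kg, ¥80,606.40):
Base rate for P-302 is ¥7.90/kg.
P-302 has an FTA preferential rate, but origin Talistan is not Fenay; base rate stands.
Duty = 560 × ¥7.90 = ¥4,424.00.
Line 3 (T-723, Talistan, 1,601 kg, ¥318,839.15):
Code T-723 is under a tariff-rate quota (threshold 605 kg). In-quota: 605 kg at 7.5%; over-quota: 996 kg at 35%.
Pro-rata value split: in-quota = ¥318,839.15 × 605/1,601 = ¥120,485.75; over-quota = ¥318,839.15 − ¥120,485.75 = ¥198,353.40.
In-quota duty = ¥120,485.75 × 7.5% = ¥9,036.43. Over-quota duty = ¥198,353.40 × 35% = ¥69,423.69.
Line duty = ¥9,036.43 + ¥69,423.69 = ¥78,460.12.
Total = ¥16,163.45 + ¥4,424.00 + ¥78,460.12 = ¥99,047.57.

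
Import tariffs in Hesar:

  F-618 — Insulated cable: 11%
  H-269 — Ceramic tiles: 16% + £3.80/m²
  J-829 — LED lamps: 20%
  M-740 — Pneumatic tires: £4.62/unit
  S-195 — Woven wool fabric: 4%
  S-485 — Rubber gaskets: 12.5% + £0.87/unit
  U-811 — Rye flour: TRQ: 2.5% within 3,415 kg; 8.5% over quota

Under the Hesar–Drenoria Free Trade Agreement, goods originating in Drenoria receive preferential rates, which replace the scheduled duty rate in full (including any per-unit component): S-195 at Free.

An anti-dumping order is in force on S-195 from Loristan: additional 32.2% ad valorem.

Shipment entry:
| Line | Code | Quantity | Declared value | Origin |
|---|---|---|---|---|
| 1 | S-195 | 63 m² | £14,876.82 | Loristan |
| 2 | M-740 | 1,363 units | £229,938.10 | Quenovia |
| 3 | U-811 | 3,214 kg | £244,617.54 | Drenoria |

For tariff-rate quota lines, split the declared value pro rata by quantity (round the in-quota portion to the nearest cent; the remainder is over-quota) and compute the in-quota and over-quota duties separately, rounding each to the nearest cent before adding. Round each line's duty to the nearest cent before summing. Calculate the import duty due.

Line 1 (S-195, Loristan, 63 m², £14,876.82):
Base rate for S-195 is 4%.
S-195 has an FTA preferential rate, but origin Loristan is not Drenoria; base rate stands.
Additional duty on S-195 from Loristan: +32.2%. Applied ad valorem rate: 4% + 32.2% = 36.2%.
Duty = £14,876.82 × 36.2% = £5,385.41.
Line 2 (M-740, Quenovia, 1,363 units, £229,938.10):
Base rate for M-740 is £4.62/unit.
Duty = 1,363 × £4.62 = £6,297.06.
Line 3 (U-811, Drenoria, 3,214 kg, £244,617.54):
Code U-811 is under a tariff-rate quota (threshold 3,415 kg). Quantity 3,214 kg is within the quota, so the in-quota rate 2.5% applies to the full value.
Duty = £244,617.54 × 2.5% = £6,115.44.
Total = £5,385.41 + £6,297.06 + £6,115.44 = £17,797.91.

£17,797.91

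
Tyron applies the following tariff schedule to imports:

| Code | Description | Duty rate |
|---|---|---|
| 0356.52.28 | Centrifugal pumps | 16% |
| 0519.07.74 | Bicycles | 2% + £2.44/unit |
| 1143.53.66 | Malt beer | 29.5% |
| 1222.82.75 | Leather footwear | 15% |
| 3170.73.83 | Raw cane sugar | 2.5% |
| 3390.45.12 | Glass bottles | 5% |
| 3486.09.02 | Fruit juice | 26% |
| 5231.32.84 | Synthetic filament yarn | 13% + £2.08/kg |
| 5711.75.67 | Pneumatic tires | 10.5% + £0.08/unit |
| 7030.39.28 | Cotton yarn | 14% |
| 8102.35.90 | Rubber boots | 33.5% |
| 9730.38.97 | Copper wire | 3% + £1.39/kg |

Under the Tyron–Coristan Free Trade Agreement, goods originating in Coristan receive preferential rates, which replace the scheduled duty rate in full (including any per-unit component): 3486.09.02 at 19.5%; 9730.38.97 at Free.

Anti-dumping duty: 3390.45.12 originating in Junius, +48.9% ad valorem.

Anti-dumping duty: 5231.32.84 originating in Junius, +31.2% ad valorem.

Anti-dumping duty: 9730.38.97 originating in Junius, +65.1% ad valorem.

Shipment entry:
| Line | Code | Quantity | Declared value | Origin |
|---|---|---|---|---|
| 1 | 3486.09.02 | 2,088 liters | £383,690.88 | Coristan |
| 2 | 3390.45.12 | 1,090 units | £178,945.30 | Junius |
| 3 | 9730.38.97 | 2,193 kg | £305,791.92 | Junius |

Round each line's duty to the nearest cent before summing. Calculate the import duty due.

£382,563.81

Line 1 (3486.09.02, Coristan, 2,088 liters, £383,690.88):
Base rate for 3486.09.02 is 26%.
Origin Coristan qualifies under the Tyron–Coristan agreement and 3486.09.02 is covered: preferential rate 19.5% applies instead.
Duty = £383,690.88 × 19.5% = £74,819.72.
Line 2 (3390.45.12, Junius, 1,090 units, £178,945.30):
Base rate for 3390.45.12 is 5%.
Additional duty on 3390.45.12 from Junius: +48.9%. Applied ad valorem rate: 5% + 48.9% = 53.9%.
Duty = £178,945.30 × 53.9% = £96,451.52.
Line 3 (9730.38.97, Junius, 2,193 kg, £305,791.92):
Base rate for 9730.38.97 is 3% + £1.39/kg.
9730.38.97 has an FTA preferential rate, but origin Junius is not Coristan; base rate stands.
Additional duty on 9730.38.97 from Junius: +65.1%. Applied ad valorem rate: 3% + 65.1% = 68.1%.
Duty = £305,791.92 × 68.1% + 2,193 × £1.39 = £211,292.57.
Total = £74,819.72 + £96,451.52 + £211,292.57 = £382,563.81.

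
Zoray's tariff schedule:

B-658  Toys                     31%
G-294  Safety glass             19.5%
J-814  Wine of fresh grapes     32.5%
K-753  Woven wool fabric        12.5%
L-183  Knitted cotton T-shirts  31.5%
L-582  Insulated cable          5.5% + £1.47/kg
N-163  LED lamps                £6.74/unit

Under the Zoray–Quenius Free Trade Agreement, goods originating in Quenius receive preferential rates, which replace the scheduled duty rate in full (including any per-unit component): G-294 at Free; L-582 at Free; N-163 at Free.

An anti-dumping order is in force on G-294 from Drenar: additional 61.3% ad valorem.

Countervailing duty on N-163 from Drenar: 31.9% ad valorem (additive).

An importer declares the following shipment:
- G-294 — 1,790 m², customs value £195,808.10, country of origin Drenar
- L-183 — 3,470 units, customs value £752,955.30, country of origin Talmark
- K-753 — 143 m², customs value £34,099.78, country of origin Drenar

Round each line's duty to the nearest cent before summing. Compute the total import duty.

Line 1 (G-294, Drenar, 1,790 m², £195,808.10):
Base rate for G-294 is 19.5%.
G-294 has an FTA preferential rate, but origin Drenar is not Quenius; base rate stands.
Additional duty on G-294 from Drenar: +61.3%. Applied ad valorem rate: 19.5% + 61.3% = 80.8%.
Duty = £195,808.10 × 80.8% = £158,212.94.
Line 2 (L-183, Talmark, 3,470 units, £752,955.30):
Base rate for L-183 is 31.5%.
Duty = £752,955.30 × 31.5% = £237,180.92.
Line 3 (K-753, Drenar, 143 m², £34,099.78):
Base rate for K-753 is 12.5%.
Duty = £34,099.78 × 12.5% = £4,262.47.
Total = £158,212.94 + £237,180.92 + £4,262.47 = £399,656.33.

£399,656.33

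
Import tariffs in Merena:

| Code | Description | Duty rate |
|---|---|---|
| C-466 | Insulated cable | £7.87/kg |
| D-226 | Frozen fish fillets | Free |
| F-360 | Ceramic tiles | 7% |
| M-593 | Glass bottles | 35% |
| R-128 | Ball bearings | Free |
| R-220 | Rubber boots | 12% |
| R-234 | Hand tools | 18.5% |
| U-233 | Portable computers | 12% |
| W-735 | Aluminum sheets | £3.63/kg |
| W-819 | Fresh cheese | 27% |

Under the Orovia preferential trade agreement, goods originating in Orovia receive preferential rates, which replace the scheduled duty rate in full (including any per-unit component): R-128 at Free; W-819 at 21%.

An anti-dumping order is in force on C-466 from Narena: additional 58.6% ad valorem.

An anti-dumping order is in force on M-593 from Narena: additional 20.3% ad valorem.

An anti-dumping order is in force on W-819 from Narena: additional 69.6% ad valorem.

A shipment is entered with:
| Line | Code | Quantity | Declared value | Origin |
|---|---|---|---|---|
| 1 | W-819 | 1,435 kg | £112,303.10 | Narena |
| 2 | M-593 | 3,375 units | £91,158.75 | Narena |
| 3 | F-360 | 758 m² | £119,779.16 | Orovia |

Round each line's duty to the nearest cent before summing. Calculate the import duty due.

Line 1 (W-819, Narena, 1,435 kg, £112,303.10):
Base rate for W-819 is 27%.
W-819 has an FTA preferential rate, but origin Narena is not Orovia; base rate stands.
Additional duty on W-819 from Narena: +69.6%. Applied ad valorem rate: 27% + 69.6% = 96.6%.
Duty = £112,303.10 × 96.6% = £108,484.79.
Line 2 (M-593, Narena, 3,375 units, £91,158.75):
Base rate for M-593 is 35%.
Additional duty on M-593 from Narena: +20.3%. Applied ad valorem rate: 35% + 20.3% = 55.3%.
Duty = £91,158.75 × 55.3% = £50,410.79.
Line 3 (F-360, Orovia, 758 m², £119,779.16):
Base rate for F-360 is 7%.
Origin Orovia is the FTA partner but F-360 is not on the preference list; base rate stands.
Duty = £119,779.16 × 7% = £8,384.54.
Total = £108,484.79 + £50,410.79 + £8,384.54 = £167,280.12.

£167,280.12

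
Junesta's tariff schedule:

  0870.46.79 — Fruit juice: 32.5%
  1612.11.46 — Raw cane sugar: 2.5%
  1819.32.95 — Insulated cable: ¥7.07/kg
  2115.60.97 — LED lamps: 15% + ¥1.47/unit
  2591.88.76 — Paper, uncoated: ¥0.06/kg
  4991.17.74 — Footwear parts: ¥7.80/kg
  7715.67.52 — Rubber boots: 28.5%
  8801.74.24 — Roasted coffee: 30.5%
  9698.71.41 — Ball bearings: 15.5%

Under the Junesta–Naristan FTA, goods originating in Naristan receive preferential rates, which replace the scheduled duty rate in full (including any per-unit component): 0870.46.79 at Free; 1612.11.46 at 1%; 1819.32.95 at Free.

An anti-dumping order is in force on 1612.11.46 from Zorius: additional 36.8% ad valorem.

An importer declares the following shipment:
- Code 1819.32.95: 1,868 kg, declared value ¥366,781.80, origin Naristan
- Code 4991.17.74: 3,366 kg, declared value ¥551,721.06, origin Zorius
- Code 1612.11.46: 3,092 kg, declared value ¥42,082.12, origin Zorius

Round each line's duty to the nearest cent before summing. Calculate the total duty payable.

¥42,793.07

Line 1 (1819.32.95, Naristan, 1,868 kg, ¥366,781.80):
Base rate for 1819.32.95 is ¥7.07/kg.
Origin Naristan qualifies under the Junesta–Naristan agreement and 1819.32.95 is covered: preferential rate Free applies instead.
Duty = ¥366,781.80 × 0% = ¥0.00.
Line 2 (4991.17.74, Zorius, 3,366 kg, ¥551,721.06):
Base rate for 4991.17.74 is ¥7.80/kg.
Duty = 3,366 × ¥7.80 = ¥26,254.80.
Line 3 (1612.11.46, Zorius, 3,092 kg, ¥42,082.12):
Base rate for 1612.11.46 is 2.5%.
1612.11.46 has an FTA preferential rate, but origin Zorius is not Naristan; base rate stands.
Additional duty on 1612.11.46 from Zorius: +36.8%. Applied ad valorem rate: 2.5% + 36.8% = 39.3%.
Duty = ¥42,082.12 × 39.3% = ¥16,538.27.
Total = ¥0.00 + ¥26,254.80 + ¥16,538.27 = ¥42,793.07.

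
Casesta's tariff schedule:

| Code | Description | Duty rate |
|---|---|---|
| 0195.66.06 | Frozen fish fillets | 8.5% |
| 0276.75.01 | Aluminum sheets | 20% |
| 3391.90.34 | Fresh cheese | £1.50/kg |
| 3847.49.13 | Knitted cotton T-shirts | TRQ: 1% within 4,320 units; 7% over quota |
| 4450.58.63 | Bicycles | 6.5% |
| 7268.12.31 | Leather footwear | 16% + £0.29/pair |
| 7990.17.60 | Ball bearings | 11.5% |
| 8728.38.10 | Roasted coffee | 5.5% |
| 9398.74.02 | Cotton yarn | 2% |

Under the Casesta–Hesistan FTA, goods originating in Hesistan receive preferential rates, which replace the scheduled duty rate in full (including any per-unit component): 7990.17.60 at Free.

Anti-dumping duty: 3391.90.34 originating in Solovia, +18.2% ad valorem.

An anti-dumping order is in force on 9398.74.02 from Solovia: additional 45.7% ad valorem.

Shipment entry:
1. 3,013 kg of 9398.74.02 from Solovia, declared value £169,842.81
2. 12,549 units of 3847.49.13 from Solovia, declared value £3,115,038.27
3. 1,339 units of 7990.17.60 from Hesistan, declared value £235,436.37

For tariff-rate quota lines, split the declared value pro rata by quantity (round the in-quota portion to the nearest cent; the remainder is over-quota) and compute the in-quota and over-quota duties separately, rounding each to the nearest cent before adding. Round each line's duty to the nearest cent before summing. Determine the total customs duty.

Line 1 (9398.74.02, Solovia, 3,013 kg, £169,842.81):
Base rate for 9398.74.02 is 2%.
Additional duty on 9398.74.02 from Solovia: +45.7%. Applied ad valorem rate: 2% + 45.7% = 47.7%.
Duty = £169,842.81 × 47.7% = £81,015.02.
Line 2 (3847.49.13, Solovia, 12,549 units, £3,115,038.27):
Code 3847.49.13 is under a tariff-rate quota (threshold 4,320 units). In-quota: 4,320 units at 1%; over-quota: 8,229 units at 7%.
Pro-rata value split: in-quota = £3,115,038.27 × 4,320/12,549 = £1,072,353.60; over-quota = £3,115,038.27 − £1,072,353.60 = £2,042,684.67.
In-quota duty = £1,072,353.60 × 1% = £10,723.54. Over-quota duty = £2,042,684.67 × 7% = £142,987.93.
Line duty = £10,723.54 + £142,987.93 = £153,711.47.
Line 3 (7990.17.60, Hesistan, 1,339 units, £235,436.37):
Base rate for 7990.17.60 is 11.5%.
Origin Hesistan qualifies under the Casesta–Hesistan agreement and 7990.17.60 is covered: preferential rate Free applies instead.
Duty = £235,436.37 × 0% = £0.00.
Total = £81,015.02 + £153,711.47 + £0.00 = £234,726.49.

£234,726.49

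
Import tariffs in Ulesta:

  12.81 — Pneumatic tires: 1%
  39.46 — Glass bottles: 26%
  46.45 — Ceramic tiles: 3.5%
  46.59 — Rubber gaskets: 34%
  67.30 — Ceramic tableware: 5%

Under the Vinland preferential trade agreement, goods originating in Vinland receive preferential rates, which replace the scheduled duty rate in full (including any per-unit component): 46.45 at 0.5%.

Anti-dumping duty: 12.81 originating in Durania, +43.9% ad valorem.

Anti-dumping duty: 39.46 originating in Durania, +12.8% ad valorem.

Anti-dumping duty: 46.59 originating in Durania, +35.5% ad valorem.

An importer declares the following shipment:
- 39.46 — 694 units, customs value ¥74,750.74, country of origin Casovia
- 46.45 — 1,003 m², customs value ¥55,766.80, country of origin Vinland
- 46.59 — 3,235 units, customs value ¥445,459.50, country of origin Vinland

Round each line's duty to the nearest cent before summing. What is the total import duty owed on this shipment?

¥171,170.25

Line 1 (39.46, Casovia, 694 units, ¥74,750.74):
Base rate for 39.46 is 26%.
The additional-duty order on 39.46 targets Durania, not Casovia; it does not apply.
Duty = ¥74,750.74 × 26% = ¥19,435.19.
Line 2 (46.45, Vinland, 1,003 m², ¥55,766.80):
Base rate for 46.45 is 3.5%.
Origin Vinland qualifies under the Ulesta–Vinland agreement and 46.45 is covered: preferential rate 0.5% applies instead.
Duty = ¥55,766.80 × 0.5% = ¥278.83.
Line 3 (46.59, Vinland, 3,235 units, ¥445,459.50):
Base rate for 46.59 is 34%.
Origin Vinland is the FTA partner but 46.59 is not on the preference list; base rate stands.
The additional-duty order on 46.59 targets Durania, not Vinland; it does not apply.
Duty = ¥445,459.50 × 34% = ¥151,456.23.
Total = ¥19,435.19 + ¥278.83 + ¥151,456.23 = ¥171,170.25.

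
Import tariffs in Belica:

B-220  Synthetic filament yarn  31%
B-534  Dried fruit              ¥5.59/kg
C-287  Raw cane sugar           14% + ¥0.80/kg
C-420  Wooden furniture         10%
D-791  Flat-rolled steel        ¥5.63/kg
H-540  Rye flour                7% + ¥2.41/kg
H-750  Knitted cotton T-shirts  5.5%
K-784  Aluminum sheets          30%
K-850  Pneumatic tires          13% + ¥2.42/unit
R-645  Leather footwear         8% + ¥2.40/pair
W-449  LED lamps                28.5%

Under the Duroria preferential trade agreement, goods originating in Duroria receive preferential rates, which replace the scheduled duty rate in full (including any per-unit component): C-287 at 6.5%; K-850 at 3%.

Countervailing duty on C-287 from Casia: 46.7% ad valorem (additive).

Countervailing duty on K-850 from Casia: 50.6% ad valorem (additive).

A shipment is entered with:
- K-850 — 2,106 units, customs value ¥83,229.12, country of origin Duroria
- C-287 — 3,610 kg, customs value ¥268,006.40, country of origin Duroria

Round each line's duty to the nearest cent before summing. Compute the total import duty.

Line 1 (K-850, Duroria, 2,106 units, ¥83,229.12):
Base rate for K-850 is 13% + ¥2.42/unit.
Origin Duroria qualifies under the Belica–Duroria agreement and K-850 is covered: preferential rate 3% applies instead.
The additional-duty order on K-850 targets Casia, not Duroria; it does not apply.
Duty = ¥83,229.12 × 3% = ¥2,496.87.
Line 2 (C-287, Duroria, 3,610 kg, ¥268,006.40):
Base rate for C-287 is 14% + ¥0.80/kg.
Origin Duroria qualifies under the Belica–Duroria agreement and C-287 is covered: preferential rate 6.5% applies instead.
The additional-duty order on C-287 targets Casia, not Duroria; it does not apply.
Duty = ¥268,006.40 × 6.5% = ¥17,420.42.
Total = ¥2,496.87 + ¥17,420.42 = ¥19,917.29.

¥19,917.29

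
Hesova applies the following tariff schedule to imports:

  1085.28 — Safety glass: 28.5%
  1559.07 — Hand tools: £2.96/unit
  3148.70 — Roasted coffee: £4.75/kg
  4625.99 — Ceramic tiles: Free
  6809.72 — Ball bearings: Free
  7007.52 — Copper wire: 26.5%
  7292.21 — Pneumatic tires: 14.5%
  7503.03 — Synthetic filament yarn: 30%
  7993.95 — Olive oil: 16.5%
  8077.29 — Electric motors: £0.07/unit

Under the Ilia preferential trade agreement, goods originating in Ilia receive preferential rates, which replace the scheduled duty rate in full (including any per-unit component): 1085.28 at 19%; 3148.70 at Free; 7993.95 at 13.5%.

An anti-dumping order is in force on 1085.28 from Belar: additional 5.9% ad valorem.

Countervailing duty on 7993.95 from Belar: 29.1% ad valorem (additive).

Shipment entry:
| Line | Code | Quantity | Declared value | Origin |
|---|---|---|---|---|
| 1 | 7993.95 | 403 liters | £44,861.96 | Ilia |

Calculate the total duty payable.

Line 1 (7993.95, Ilia, 403 liters, £44,861.96):
Base rate for 7993.95 is 16.5%.
Origin Ilia qualifies under the Hesova–Ilia agreement and 7993.95 is covered: preferential rate 13.5% applies instead.
The additional-duty order on 7993.95 targets Belar, not Ilia; it does not apply.
Duty = £44,861.96 × 13.5% = £6,056.36.

£6,056.36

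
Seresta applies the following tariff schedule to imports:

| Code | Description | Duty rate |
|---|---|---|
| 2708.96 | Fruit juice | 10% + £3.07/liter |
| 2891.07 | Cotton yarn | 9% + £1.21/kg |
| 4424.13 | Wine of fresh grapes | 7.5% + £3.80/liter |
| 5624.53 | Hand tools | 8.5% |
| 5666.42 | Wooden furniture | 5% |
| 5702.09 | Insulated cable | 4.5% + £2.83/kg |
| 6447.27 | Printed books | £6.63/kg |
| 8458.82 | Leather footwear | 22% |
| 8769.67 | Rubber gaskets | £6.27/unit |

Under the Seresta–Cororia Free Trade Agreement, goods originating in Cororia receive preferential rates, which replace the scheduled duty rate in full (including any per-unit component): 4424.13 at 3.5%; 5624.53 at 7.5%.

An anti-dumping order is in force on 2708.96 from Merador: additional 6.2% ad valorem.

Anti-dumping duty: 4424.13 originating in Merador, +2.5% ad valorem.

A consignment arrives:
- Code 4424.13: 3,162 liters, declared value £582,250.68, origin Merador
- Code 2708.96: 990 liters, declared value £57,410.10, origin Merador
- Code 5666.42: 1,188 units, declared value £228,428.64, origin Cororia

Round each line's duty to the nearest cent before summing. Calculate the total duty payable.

£94,001.84

Line 1 (4424.13, Merador, 3,162 liters, £582,250.68):
Base rate for 4424.13 is 7.5% + £3.80/liter.
4424.13 has an FTA preferential rate, but origin Merador is not Cororia; base rate stands.
Additional duty on 4424.13 from Merador: +2.5%. Applied ad valorem rate: 7.5% + 2.5% = 10%.
Duty = £582,250.68 × 10% + 3,162 × £3.80 = £70,240.67.
Line 2 (2708.96, Merador, 990 liters, £57,410.10):
Base rate for 2708.96 is 10% + £3.07/liter.
Additional duty on 2708.96 from Merador: +6.2%. Applied ad valorem rate: 10% + 6.2% = 16.2%.
Duty = £57,410.10 × 16.2% + 990 × £3.07 = £12,339.74.
Line 3 (5666.42, Cororia, 1,188 units, £228,428.64):
Base rate for 5666.42 is 5%.
Origin Cororia is the FTA partner but 5666.42 is not on the preference list; base rate stands.
Duty = £228,428.64 × 5% = £11,421.43.
Total = £70,240.67 + £12,339.74 + £11,421.43 = £94,001.84.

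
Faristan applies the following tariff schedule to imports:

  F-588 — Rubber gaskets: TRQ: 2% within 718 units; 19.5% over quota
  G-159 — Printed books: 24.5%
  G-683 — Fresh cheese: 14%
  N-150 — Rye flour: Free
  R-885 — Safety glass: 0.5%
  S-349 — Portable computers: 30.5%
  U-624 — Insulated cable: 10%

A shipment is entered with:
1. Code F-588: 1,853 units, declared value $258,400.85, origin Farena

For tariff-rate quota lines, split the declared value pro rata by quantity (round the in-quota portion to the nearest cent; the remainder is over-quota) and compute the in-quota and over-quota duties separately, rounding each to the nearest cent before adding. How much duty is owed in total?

$32,866.27

Line 1 (F-588, Farena, 1,853 units, $258,400.85):
Code F-588 is under a tariff-rate quota (threshold 718 units). In-quota: 718 units at 2%; over-quota: 1,135 units at 19.5%.
Pro-rata value split: in-quota = $258,400.85 × 718/1,853 = $100,125.10; over-quota = $258,400.85 − $100,125.10 = $158,275.75.
In-quota duty = $100,125.10 × 2% = $2,002.50. Over-quota duty = $158,275.75 × 19.5% = $30,863.77.
Line duty = $2,002.50 + $30,863.77 = $32,866.27.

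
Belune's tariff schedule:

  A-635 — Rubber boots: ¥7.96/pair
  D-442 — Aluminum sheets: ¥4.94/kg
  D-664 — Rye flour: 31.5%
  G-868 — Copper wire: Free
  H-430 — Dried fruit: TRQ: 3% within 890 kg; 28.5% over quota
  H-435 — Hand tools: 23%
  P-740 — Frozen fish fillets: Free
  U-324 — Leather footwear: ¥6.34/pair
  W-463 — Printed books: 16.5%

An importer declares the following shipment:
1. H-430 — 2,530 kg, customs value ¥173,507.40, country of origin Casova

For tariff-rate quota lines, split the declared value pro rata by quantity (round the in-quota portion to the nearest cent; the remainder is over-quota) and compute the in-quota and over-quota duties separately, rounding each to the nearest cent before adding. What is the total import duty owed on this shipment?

¥33,885.38

Line 1 (H-430, Casova, 2,530 kg, ¥173,507.40):
Code H-430 is under a tariff-rate quota (threshold 890 kg). In-quota: 890 kg at 3%; over-quota: 1,640 kg at 28.5%.
Pro-rata value split: in-quota = ¥173,507.40 × 890/2,530 = ¥61,036.20; over-quota = ¥173,507.40 − ¥61,036.20 = ¥112,471.20.
In-quota duty = ¥61,036.20 × 3% = ¥1,831.09. Over-quota duty = ¥112,471.20 × 28.5% = ¥32,054.29.
Line duty = ¥1,831.09 + ¥32,054.29 = ¥33,885.38.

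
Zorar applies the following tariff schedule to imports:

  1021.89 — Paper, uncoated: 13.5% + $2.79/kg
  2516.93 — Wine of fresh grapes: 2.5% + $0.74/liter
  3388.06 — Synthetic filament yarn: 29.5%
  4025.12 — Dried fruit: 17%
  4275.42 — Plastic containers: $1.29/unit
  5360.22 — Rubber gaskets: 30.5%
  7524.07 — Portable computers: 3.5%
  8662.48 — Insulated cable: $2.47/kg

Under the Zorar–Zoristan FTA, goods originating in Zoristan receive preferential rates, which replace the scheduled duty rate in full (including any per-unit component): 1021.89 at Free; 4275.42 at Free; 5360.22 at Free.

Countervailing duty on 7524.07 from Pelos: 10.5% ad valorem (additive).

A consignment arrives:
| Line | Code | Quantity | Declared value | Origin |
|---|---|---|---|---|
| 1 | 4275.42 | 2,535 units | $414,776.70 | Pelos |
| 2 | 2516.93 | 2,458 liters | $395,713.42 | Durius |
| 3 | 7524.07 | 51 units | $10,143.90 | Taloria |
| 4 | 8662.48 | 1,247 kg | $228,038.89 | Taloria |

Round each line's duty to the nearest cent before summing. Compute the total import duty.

Line 1 (4275.42, Pelos, 2,535 units, $414,776.70):
Base rate for 4275.42 is $1.29/unit.
4275.42 has an FTA preferential rate, but origin Pelos is not Zoristan; base rate stands.
Duty = 2,535 × $1.29 = $3,270.15.
Line 2 (2516.93, Durius, 2,458 liters, $395,713.42):
Base rate for 2516.93 is 2.5% + $0.74/liter.
Duty = $395,713.42 × 2.5% + 2,458 × $0.74 = $11,711.76.
Line 3 (7524.07, Taloria, 51 units, $10,143.90):
Base rate for 7524.07 is 3.5%.
The additional-duty order on 7524.07 targets Pelos, not Taloria; it does not apply.
Duty = $10,143.90 × 3.5% = $355.04.
Line 4 (8662.48, Taloria, 1,247 kg, $228,038.89):
Base rate for 8662.48 is $2.47/kg.
Duty = 1,247 × $2.47 = $3,080.09.
Total = $3,270.15 + $11,711.76 + $355.04 + $3,080.09 = $18,417.04.

$18,417.04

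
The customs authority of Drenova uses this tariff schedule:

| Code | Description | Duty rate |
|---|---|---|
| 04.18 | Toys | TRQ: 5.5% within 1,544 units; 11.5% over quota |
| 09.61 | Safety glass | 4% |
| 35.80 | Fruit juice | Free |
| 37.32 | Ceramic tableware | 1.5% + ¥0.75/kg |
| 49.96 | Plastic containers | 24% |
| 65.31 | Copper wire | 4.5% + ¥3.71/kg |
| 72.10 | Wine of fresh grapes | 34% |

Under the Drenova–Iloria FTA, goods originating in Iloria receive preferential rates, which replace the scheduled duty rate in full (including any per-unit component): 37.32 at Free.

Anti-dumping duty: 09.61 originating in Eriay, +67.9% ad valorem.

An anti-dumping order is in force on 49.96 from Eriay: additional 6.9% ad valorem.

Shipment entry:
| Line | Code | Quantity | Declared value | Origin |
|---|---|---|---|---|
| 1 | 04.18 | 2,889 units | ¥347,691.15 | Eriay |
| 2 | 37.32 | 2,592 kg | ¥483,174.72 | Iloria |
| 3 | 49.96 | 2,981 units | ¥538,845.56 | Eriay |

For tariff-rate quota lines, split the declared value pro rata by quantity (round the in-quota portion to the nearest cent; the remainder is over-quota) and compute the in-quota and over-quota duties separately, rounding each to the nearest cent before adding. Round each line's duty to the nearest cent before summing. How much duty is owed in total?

¥195,338.54

Line 1 (04.18, Eriay, 2,889 units, ¥347,691.15):
Code 04.18 is under a tariff-rate quota (threshold 1,544 units). In-quota: 1,544 units at 5.5%; over-quota: 1,345 units at 11.5%.
Pro-rata value split: in-quota = ¥347,691.15 × 1,544/2,889 = ¥185,820.40; over-quota = ¥347,691.15 − ¥185,820.40 = ¥161,870.75.
In-quota duty = ¥185,820.40 × 5.5% = ¥10,220.12. Over-quota duty = ¥161,870.75 × 11.5% = ¥18,615.14.
Line duty = ¥10,220.12 + ¥18,615.14 = ¥28,835.26.
Line 2 (37.32, Iloria, 2,592 kg, ¥483,174.72):
Base rate for 37.32 is 1.5% + ¥0.75/kg.
Origin Iloria qualifies under the Drenova–Iloria agreement and 37.32 is covered: preferential rate Free applies instead.
Duty = ¥483,174.72 × 0% = ¥0.00.
Line 3 (49.96, Eriay, 2,981 units, ¥538,845.56):
Base rate for 49.96 is 24%.
Additional duty on 49.96 from Eriay: +6.9%. Applied ad valorem rate: 24% + 6.9% = 30.9%.
Duty = ¥538,845.56 × 30.9% = ¥166,503.28.
Total = ¥28,835.26 + ¥0.00 + ¥166,503.28 = ¥195,338.54.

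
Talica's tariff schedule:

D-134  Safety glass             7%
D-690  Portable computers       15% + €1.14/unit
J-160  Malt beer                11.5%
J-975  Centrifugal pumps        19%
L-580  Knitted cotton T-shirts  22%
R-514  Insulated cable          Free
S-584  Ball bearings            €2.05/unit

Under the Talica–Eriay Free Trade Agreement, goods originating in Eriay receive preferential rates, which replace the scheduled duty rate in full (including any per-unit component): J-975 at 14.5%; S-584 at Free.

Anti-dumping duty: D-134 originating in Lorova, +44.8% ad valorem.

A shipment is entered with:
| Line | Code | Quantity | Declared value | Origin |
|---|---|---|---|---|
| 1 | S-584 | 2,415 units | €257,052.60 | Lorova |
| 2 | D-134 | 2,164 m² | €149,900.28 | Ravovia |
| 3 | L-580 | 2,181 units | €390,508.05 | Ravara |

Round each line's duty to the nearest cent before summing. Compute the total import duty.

Line 1 (S-584, Lorova, 2,415 units, €257,052.60):
Base rate for S-584 is €2.05/unit.
S-584 has an FTA preferential rate, but origin Lorova is not Eriay; base rate stands.
Duty = 2,415 × €2.05 = €4,950.75.
Line 2 (D-134, Ravovia, 2,164 m², €149,900.28):
Base rate for D-134 is 7%.
The additional-duty order on D-134 targets Lorova, not Ravovia; it does not apply.
Duty = €149,900.28 × 7% = €10,493.02.
Line 3 (L-580, Ravara, 2,181 units, €390,508.05):
Base rate for L-580 is 22%.
Duty = €390,508.05 × 22% = €85,911.77.
Total = €4,950.75 + €10,493.02 + €85,911.77 = €101,355.54.

€101,355.54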